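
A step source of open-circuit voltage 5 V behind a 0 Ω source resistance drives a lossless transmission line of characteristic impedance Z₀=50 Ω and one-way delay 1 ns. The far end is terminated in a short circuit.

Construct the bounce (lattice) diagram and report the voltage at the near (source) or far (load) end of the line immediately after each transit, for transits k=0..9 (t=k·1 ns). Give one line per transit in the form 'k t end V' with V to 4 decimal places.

Γ_L=-1.000000, Γ_S=-1.000000; launch V₁=5·50/50=5.000000
k=0 src: V=5.0000
k=1 load: inc=5.000000, refl=5.000000·-1.000000=-5.0000; V=0.000000+5.000000+-5.000000=0.0000
k=2 src: inc=-5.000000, refl=-5.000000·-1.000000=5.0000; V=5.000000+-5.000000+5.000000=5.0000
k=3 load: inc=5.000000, refl=5.000000·-1.000000=-5.0000; V=0.000000+5.000000+-5.000000=0.0000
k=4 src: inc=-5.000000, refl=-5.000000·-1.000000=5.0000; V=5.000000+-5.000000+5.000000=5.0000
k=5 load: inc=5.000000, refl=5.000000·-1.000000=-5.0000; V=0.000000+5.000000+-5.000000=0.0000
k=6 src: inc=-5.000000, refl=-5.000000·-1.000000=5.0000; V=5.000000+-5.000000+5.000000=5.0000
k=7 load: inc=5.000000, refl=5.000000·-1.000000=-5.0000; V=0.000000+5.000000+-5.000000=0.0000
k=8 src: inc=-5.000000, refl=-5.000000·-1.000000=5.0000; V=5.000000+-5.000000+5.000000=5.0000
k=9 load: inc=5.000000, refl=5.000000·-1.000000=-5.0000; V=0.000000+5.000000+-5.000000=0.0000

0 0 source 5.0000
1 1 load 0.0000
2 2 source 5.0000
3 3 load 0.0000
4 4 source 5.0000
5 5 load 0.0000
6 6 source 5.0000
7 7 load 0.0000
8 8 source 5.0000
9 9 load 0.0000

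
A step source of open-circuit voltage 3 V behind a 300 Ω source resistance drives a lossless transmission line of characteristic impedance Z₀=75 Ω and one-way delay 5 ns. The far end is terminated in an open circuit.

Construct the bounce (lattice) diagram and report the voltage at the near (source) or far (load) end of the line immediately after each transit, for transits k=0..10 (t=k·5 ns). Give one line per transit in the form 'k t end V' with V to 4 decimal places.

Γ_L=1.000000, Γ_S=0.600000; launch V₁=3·75/375=0.600000
k=0 src: V=0.6000
k=1 load: inc=0.600000, refl=0.600000·1.000000=0.6000; V=0.000000+0.600000+0.600000=1.2000
k=2 src: inc=0.600000, refl=0.600000·0.600000=0.3600; V=0.600000+0.600000+0.360000=1.5600
k=3 load: inc=0.360000, refl=0.360000·1.000000=0.3600; V=1.200000+0.360000+0.360000=1.9200
k=4 src: inc=0.360000, refl=0.360000·0.600000=0.2160; V=1.560000+0.360000+0.216000=2.1360
k=5 load: inc=0.216000, refl=0.216000·1.000000=0.2160; V=1.920000+0.216000+0.216000=2.3520
k=6 src: inc=0.216000, refl=0.216000·0.600000=0.1296; V=2.136000+0.216000+0.129600=2.4816
k=7 load: inc=0.129600, refl=0.129600·1.000000=0.1296; V=2.352000+0.129600+0.129600=2.6112
k=8 src: inc=0.129600, refl=0.129600·0.600000=0.0778; V=2.481600+0.129600+0.077760=2.6890
k=9 load: inc=0.077760, refl=0.077760·1.000000=0.0778; V=2.611200+0.077760+0.077760=2.7667
k=10 src: inc=0.077760, refl=0.077760·0.600000=0.0467; V=2.688960+0.077760+0.046656=2.8134

0 0 source 0.6000
1 5 load 1.2000
2 10 source 1.5600
3 15 load 1.9200
4 20 source 2.1360
5 25 load 2.3520
6 30 source 2.4816
7 35 load 2.6112
8 40 source 2.6890
9 45 load 2.7667
10 50 source 2.8134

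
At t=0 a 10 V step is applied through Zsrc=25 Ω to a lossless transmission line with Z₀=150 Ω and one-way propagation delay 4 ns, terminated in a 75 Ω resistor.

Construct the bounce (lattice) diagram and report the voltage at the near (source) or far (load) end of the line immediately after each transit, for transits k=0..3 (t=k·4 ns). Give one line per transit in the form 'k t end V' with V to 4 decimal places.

0 0 source 8.5714
1 4 load 5.7143
2 8 source 7.7551
3 12 load 7.0748

Γ_L=-0.333333, Γ_S=-0.714286; launch V₁=10·150/175=8.571429
k=0 src: V=8.5714
k=1 load: inc=8.571429, refl=8.571429·-0.333333=-2.8571; V=0.000000+8.571429+-2.857143=5.7143
k=2 src: inc=-2.857143, refl=-2.857143·-0.714286=2.0408; V=8.571429+-2.857143+2.040816=7.7551
k=3 load: inc=2.040816, refl=2.040816·-0.333333=-0.6803; V=5.714286+2.040816+-0.680272=7.0748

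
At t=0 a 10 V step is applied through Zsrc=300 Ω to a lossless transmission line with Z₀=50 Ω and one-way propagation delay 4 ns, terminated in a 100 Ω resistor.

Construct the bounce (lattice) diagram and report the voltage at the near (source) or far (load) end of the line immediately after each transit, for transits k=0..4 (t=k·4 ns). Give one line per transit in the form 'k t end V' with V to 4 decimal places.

0 0 source 1.4286
1 4 load 1.9048
2 8 source 2.2449
3 12 load 2.3583
4 16 source 2.4393

Γ_L=0.333333, Γ_S=0.714286; launch V₁=10·50/350=1.428571
k=0 src: V=1.4286
k=1 load: inc=1.428571, refl=1.428571·0.333333=0.4762; V=0.000000+1.428571+0.476190=1.9048
k=2 src: inc=0.476190, refl=0.476190·0.714286=0.3401; V=1.428571+0.476190+0.340136=2.2449
k=3 load: inc=0.340136, refl=0.340136·0.333333=0.1134; V=1.904762+0.340136+0.113379=2.3583
k=4 src: inc=0.113379, refl=0.113379·0.714286=0.0810; V=2.244898+0.113379+0.080985=2.4393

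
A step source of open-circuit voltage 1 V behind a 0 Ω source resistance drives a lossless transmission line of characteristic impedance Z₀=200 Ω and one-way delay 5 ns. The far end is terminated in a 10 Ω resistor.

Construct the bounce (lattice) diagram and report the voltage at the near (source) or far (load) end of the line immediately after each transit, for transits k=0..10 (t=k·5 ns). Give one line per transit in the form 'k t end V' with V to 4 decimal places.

Γ_L=-0.904762, Γ_S=-1.000000; launch V₁=1·200/200=1.000000
k=0 src: V=1.0000
k=1 load: inc=1.000000, refl=1.000000·-0.904762=-0.9048; V=0.000000+1.000000+-0.904762=0.0952
k=2 src: inc=-0.904762, refl=-0.904762·-1.000000=0.9048; V=1.000000+-0.904762+0.904762=1.0000
k=3 load: inc=0.904762, refl=0.904762·-0.904762=-0.8186; V=0.095238+0.904762+-0.818594=0.1814
k=4 src: inc=-0.818594, refl=-0.818594·-1.000000=0.8186; V=1.000000+-0.818594+0.818594=1.0000
k=5 load: inc=0.818594, refl=0.818594·-0.904762=-0.7406; V=0.181406+0.818594+-0.740633=0.2594
k=6 src: inc=-0.740633, refl=-0.740633·-1.000000=0.7406; V=1.000000+-0.740633+0.740633=1.0000
k=7 load: inc=0.740633, refl=0.740633·-0.904762=-0.6701; V=0.259367+0.740633+-0.670096=0.3299
k=8 src: inc=-0.670096, refl=-0.670096·-1.000000=0.6701; V=1.000000+-0.670096+0.670096=1.0000
k=9 load: inc=0.670096, refl=0.670096·-0.904762=-0.6063; V=0.329904+0.670096+-0.606278=0.3937
k=10 src: inc=-0.606278, refl=-0.606278·-1.000000=0.6063; V=1.000000+-0.606278+0.606278=1.0000

0 0 source 1.0000
1 5 load 0.0952
2 10 source 1.0000
3 15 load 0.1814
4 20 source 1.0000
5 25 load 0.2594
6 30 source 1.0000
7 35 load 0.3299
8 40 source 1.0000
9 45 load 0.3937
10 50 source 1.0000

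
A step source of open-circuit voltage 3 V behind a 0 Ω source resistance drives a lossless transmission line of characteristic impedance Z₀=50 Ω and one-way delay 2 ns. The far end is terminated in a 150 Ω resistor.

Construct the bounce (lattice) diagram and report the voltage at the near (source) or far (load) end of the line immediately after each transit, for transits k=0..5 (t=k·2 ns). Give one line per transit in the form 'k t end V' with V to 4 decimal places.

Γ_L=0.500000, Γ_S=-1.000000; launch V₁=3·50/50=3.000000
k=0 src: V=3.0000
k=1 load: inc=3.000000, refl=3.000000·0.500000=1.5000; V=0.000000+3.000000+1.500000=4.5000
k=2 src: inc=1.500000, refl=1.500000·-1.000000=-1.5000; V=3.000000+1.500000+-1.500000=3.0000
k=3 load: inc=-1.500000, refl=-1.500000·0.500000=-0.7500; V=4.500000+-1.500000+-0.750000=2.2500
k=4 src: inc=-0.750000, refl=-0.750000·-1.000000=0.7500; V=3.000000+-0.750000+0.750000=3.0000
k=5 load: inc=0.750000, refl=0.750000·0.500000=0.3750; V=2.250000+0.750000+0.375000=3.3750

0 0 source 3.0000
1 2 load 4.5000
2 4 source 3.0000
3 6 load 2.2500
4 8 source 3.0000
5 10 load 3.3750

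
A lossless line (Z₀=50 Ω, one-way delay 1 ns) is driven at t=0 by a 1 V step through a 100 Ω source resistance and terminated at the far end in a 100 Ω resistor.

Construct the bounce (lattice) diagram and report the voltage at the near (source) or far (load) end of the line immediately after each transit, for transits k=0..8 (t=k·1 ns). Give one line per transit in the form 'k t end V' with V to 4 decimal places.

0 0 source 0.3333
1 1 load 0.4444
2 2 source 0.4815
3 3 load 0.4938
4 4 source 0.4979
5 5 load 0.4993
6 6 source 0.4998
7 7 load 0.4999
8 8 source 0.5000

Γ_L=0.333333, Γ_S=0.333333; launch V₁=1·50/150=0.333333
k=0 src: V=0.3333
k=1 load: inc=0.333333, refl=0.333333·0.333333=0.1111; V=0.000000+0.333333+0.111111=0.4444
k=2 src: inc=0.111111, refl=0.111111·0.333333=0.0370; V=0.333333+0.111111+0.037037=0.4815
k=3 load: inc=0.037037, refl=0.037037·0.333333=0.0123; V=0.444444+0.037037+0.012346=0.4938
k=4 src: inc=0.012346, refl=0.012346·0.333333=0.0041; V=0.481481+0.012346+0.004115=0.4979
k=5 load: inc=0.004115, refl=0.004115·0.333333=0.0014; V=0.493827+0.004115+0.001372=0.4993
k=6 src: inc=0.001372, refl=0.001372·0.333333=0.0005; V=0.497942+0.001372+0.000457=0.4998
k=7 load: inc=0.000457, refl=0.000457·0.333333=0.0002; V=0.499314+0.000457+0.000152=0.4999
k=8 src: inc=0.000152, refl=0.000152·0.333333=0.0001; V=0.499771+0.000152+0.000051=0.5000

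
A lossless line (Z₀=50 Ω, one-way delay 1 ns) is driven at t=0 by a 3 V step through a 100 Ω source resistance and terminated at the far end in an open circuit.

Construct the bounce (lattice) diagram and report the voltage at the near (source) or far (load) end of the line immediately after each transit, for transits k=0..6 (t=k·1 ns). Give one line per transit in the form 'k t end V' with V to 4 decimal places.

Γ_L=1.000000, Γ_S=0.333333; launch V₁=3·50/150=1.000000
k=0 src: V=1.0000
k=1 load: inc=1.000000, refl=1.000000·1.000000=1.0000; V=0.000000+1.000000+1.000000=2.0000
k=2 src: inc=1.000000, refl=1.000000·0.333333=0.3333; V=1.000000+1.000000+0.333333=2.3333
k=3 load: inc=0.333333, refl=0.333333·1.000000=0.3333; V=2.000000+0.333333+0.333333=2.6667
k=4 src: inc=0.333333, refl=0.333333·0.333333=0.1111; V=2.333333+0.333333+0.111111=2.7778
k=5 load: inc=0.111111, refl=0.111111·1.000000=0.1111; V=2.666667+0.111111+0.111111=2.8889
k=6 src: inc=0.111111, refl=0.111111·0.333333=0.0370; V=2.777778+0.111111+0.037037=2.9259

0 0 source 1.0000
1 1 load 2.0000
2 2 source 2.3333
3 3 load 2.6667
4 4 source 2.7778
5 5 load 2.8889
6 6 source 2.9259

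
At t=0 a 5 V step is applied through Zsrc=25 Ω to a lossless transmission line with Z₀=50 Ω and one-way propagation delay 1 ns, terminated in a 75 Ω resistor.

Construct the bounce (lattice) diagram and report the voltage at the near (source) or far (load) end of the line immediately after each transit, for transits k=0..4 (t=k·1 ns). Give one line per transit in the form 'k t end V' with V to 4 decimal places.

0 0 source 3.3333
1 1 load 4.0000
2 2 source 3.7778
3 3 load 3.7333
4 4 source 3.7481

Γ_L=0.200000, Γ_S=-0.333333; launch V₁=5·50/75=3.333333
k=0 src: V=3.3333
k=1 load: inc=3.333333, refl=3.333333·0.200000=0.6667; V=0.000000+3.333333+0.666667=4.0000
k=2 src: inc=0.666667, refl=0.666667·-0.333333=-0.2222; V=3.333333+0.666667+-0.222222=3.7778
k=3 load: inc=-0.222222, refl=-0.222222·0.200000=-0.0444; V=4.000000+-0.222222+-0.044444=3.7333
k=4 src: inc=-0.044444, refl=-0.044444·-0.333333=0.0148; V=3.777778+-0.044444+0.014815=3.7481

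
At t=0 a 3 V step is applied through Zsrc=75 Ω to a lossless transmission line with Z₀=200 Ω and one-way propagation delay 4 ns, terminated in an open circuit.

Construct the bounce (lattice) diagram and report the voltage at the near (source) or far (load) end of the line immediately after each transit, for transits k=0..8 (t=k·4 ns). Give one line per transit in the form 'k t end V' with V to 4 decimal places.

Γ_L=1.000000, Γ_S=-0.454545; launch V₁=3·200/275=2.181818
k=0 src: V=2.1818
k=1 load: inc=2.181818, refl=2.181818·1.000000=2.1818; V=0.000000+2.181818+2.181818=4.3636
k=2 src: inc=2.181818, refl=2.181818·-0.454545=-0.9917; V=2.181818+2.181818+-0.991736=3.3719
k=3 load: inc=-0.991736, refl=-0.991736·1.000000=-0.9917; V=4.363636+-0.991736+-0.991736=2.3802
k=4 src: inc=-0.991736, refl=-0.991736·-0.454545=0.4508; V=3.371901+-0.991736+0.450789=2.8310
k=5 load: inc=0.450789, refl=0.450789·1.000000=0.4508; V=2.380165+0.450789+0.450789=3.2817
k=6 src: inc=0.450789, refl=0.450789·-0.454545=-0.2049; V=2.830954+0.450789+-0.204904=3.0768
k=7 load: inc=-0.204904, refl=-0.204904·1.000000=-0.2049; V=3.281743+-0.204904+-0.204904=2.8719
k=8 src: inc=-0.204904, refl=-0.204904·-0.454545=0.0931; V=3.076839+-0.204904+0.093138=2.9651

0 0 source 2.1818
1 4 load 4.3636
2 8 source 3.3719
3 12 load 2.3802
4 16 source 2.8310
5 20 load 3.2817
6 24 source 3.0768
7 28 load 2.8719
8 32 source 2.9651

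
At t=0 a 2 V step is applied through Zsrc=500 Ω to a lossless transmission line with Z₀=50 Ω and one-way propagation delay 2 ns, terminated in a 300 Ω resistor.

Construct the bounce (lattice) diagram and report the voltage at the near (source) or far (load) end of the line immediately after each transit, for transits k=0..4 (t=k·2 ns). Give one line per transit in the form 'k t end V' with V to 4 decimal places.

0 0 source 0.1818
1 2 load 0.3117
2 4 source 0.4179
3 6 load 0.4938
4 8 source 0.5559

Γ_L=0.714286, Γ_S=0.818182; launch V₁=2·50/550=0.181818
k=0 src: V=0.1818
k=1 load: inc=0.181818, refl=0.181818·0.714286=0.1299; V=0.000000+0.181818+0.129870=0.3117
k=2 src: inc=0.129870, refl=0.129870·0.818182=0.1063; V=0.181818+0.129870+0.106257=0.4179
k=3 load: inc=0.106257, refl=0.106257·0.714286=0.0759; V=0.311688+0.106257+0.075898=0.4938
k=4 src: inc=0.075898, refl=0.075898·0.818182=0.0621; V=0.417946+0.075898+0.062098=0.5559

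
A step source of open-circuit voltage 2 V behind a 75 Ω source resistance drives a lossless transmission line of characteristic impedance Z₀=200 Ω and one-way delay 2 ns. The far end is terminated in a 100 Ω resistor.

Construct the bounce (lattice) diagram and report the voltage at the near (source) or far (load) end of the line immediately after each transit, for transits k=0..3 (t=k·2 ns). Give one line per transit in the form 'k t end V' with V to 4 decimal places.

Γ_L=-0.333333, Γ_S=-0.454545; launch V₁=2·200/275=1.454545
k=0 src: V=1.4545
k=1 load: inc=1.454545, refl=1.454545·-0.333333=-0.4848; V=0.000000+1.454545+-0.484848=0.9697
k=2 src: inc=-0.484848, refl=-0.484848·-0.454545=0.2204; V=1.454545+-0.484848+0.220386=1.1901
k=3 load: inc=0.220386, refl=0.220386·-0.333333=-0.0735; V=0.969697+0.220386+-0.073462=1.1166

0 0 source 1.4545
1 2 load 0.9697
2 4 source 1.1901
3 6 load 1.1166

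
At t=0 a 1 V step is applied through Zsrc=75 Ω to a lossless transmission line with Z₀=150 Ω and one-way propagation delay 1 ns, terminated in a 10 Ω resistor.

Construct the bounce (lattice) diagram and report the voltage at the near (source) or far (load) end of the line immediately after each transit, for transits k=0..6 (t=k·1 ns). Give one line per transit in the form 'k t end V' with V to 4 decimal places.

Γ_L=-0.875000, Γ_S=-0.333333; launch V₁=1·150/225=0.666667
k=0 src: V=0.6667
k=1 load: inc=0.666667, refl=0.666667·-0.875000=-0.5833; V=0.000000+0.666667+-0.583333=0.0833
k=2 src: inc=-0.583333, refl=-0.583333·-0.333333=0.1944; V=0.666667+-0.583333+0.194444=0.2778
k=3 load: inc=0.194444, refl=0.194444·-0.875000=-0.1701; V=0.083333+0.194444+-0.170139=0.1076
k=4 src: inc=-0.170139, refl=-0.170139·-0.333333=0.0567; V=0.277778+-0.170139+0.056713=0.1644
k=5 load: inc=0.056713, refl=0.056713·-0.875000=-0.0496; V=0.107639+0.056713+-0.049624=0.1147
k=6 src: inc=-0.049624, refl=-0.049624·-0.333333=0.0165; V=0.164352+-0.049624+0.016541=0.1313

0 0 source 0.6667
1 1 load 0.0833
2 2 source 0.2778
3 3 load 0.1076
4 4 source 0.1644
5 5 load 0.1147
6 6 source 0.1313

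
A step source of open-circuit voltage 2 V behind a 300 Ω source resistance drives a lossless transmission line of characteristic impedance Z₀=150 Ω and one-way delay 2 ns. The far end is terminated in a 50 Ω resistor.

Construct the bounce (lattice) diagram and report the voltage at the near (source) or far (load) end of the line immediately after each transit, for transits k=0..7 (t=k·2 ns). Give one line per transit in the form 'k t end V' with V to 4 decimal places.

0 0 source 0.6667
1 2 load 0.3333
2 4 source 0.2222
3 6 load 0.2778
4 8 source 0.2963
5 10 load 0.2870
6 12 source 0.2840
7 14 load 0.2855

Γ_L=-0.500000, Γ_S=0.333333; launch V₁=2·150/450=0.666667
k=0 src: V=0.6667
k=1 load: inc=0.666667, refl=0.666667·-0.500000=-0.3333; V=0.000000+0.666667+-0.333333=0.3333
k=2 src: inc=-0.333333, refl=-0.333333·0.333333=-0.1111; V=0.666667+-0.333333+-0.111111=0.2222
k=3 load: inc=-0.111111, refl=-0.111111·-0.500000=0.0556; V=0.333333+-0.111111+0.055556=0.2778
k=4 src: inc=0.055556, refl=0.055556·0.333333=0.0185; V=0.222222+0.055556+0.018519=0.2963
k=5 load: inc=0.018519, refl=0.018519·-0.500000=-0.0093; V=0.277778+0.018519+-0.009259=0.2870
k=6 src: inc=-0.009259, refl=-0.009259·0.333333=-0.0031; V=0.296296+-0.009259+-0.003086=0.2840
k=7 load: inc=-0.003086, refl=-0.003086·-0.500000=0.0015; V=0.287037+-0.003086+0.001543=0.2855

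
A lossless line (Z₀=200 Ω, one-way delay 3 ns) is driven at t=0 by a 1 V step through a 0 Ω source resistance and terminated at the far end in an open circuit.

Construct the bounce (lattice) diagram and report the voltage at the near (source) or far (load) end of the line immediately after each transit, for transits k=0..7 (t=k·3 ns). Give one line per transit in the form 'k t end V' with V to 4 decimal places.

Γ_L=1.000000, Γ_S=-1.000000; launch V₁=1·200/200=1.000000
k=0 src: V=1.0000
k=1 load: inc=1.000000, refl=1.000000·1.000000=1.0000; V=0.000000+1.000000+1.000000=2.0000
k=2 src: inc=1.000000, refl=1.000000·-1.000000=-1.0000; V=1.000000+1.000000+-1.000000=1.0000
k=3 load: inc=-1.000000, refl=-1.000000·1.000000=-1.0000; V=2.000000+-1.000000+-1.000000=0.0000
k=4 src: inc=-1.000000, refl=-1.000000·-1.000000=1.0000; V=1.000000+-1.000000+1.000000=1.0000
k=5 load: inc=1.000000, refl=1.000000·1.000000=1.0000; V=0.000000+1.000000+1.000000=2.0000
k=6 src: inc=1.000000, refl=1.000000·-1.000000=-1.0000; V=1.000000+1.000000+-1.000000=1.0000
k=7 load: inc=-1.000000, refl=-1.000000·1.000000=-1.0000; V=2.000000+-1.000000+-1.000000=0.0000

0 0 source 1.0000
1 3 load 2.0000
2 6 source 1.0000
3 9 load 0.0000
4 12 source 1.0000
5 15 load 2.0000
6 18 source 1.0000
7 21 load 0.0000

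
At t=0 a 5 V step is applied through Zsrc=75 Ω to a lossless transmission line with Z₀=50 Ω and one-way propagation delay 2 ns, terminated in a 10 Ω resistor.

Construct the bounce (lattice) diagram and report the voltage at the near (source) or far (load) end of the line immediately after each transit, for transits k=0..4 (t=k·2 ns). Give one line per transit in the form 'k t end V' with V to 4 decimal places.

0 0 source 2.0000
1 2 load 0.6667
2 4 source 0.4000
3 6 load 0.5778
4 8 source 0.6133

Γ_L=-0.666667, Γ_S=0.200000; launch V₁=5·50/125=2.000000
k=0 src: V=2.0000
k=1 load: inc=2.000000, refl=2.000000·-0.666667=-1.3333; V=0.000000+2.000000+-1.333333=0.6667
k=2 src: inc=-1.333333, refl=-1.333333·0.200000=-0.2667; V=2.000000+-1.333333+-0.266667=0.4000
k=3 load: inc=-0.266667, refl=-0.266667·-0.666667=0.1778; V=0.666667+-0.266667+0.177778=0.5778
k=4 src: inc=0.177778, refl=0.177778·0.200000=0.0356; V=0.400000+0.177778+0.035556=0.6133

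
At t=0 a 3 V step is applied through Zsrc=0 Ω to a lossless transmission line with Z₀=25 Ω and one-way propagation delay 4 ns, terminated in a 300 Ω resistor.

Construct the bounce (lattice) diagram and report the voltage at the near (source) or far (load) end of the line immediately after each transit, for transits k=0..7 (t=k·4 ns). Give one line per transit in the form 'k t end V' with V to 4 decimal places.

0 0 source 3.0000
1 4 load 5.5385
2 8 source 3.0000
3 12 load 0.8521
4 16 source 3.0000
5 20 load 4.8175
6 24 source 3.0000
7 28 load 1.4621

Γ_L=0.846154, Γ_S=-1.000000; launch V₁=3·25/25=3.000000
k=0 src: V=3.0000
k=1 load: inc=3.000000, refl=3.000000·0.846154=2.5385; V=0.000000+3.000000+2.538462=5.5385
k=2 src: inc=2.538462, refl=2.538462·-1.000000=-2.5385; V=3.000000+2.538462+-2.538462=3.0000
k=3 load: inc=-2.538462, refl=-2.538462·0.846154=-2.1479; V=5.538462+-2.538462+-2.147929=0.8521
k=4 src: inc=-2.147929, refl=-2.147929·-1.000000=2.1479; V=3.000000+-2.147929+2.147929=3.0000
k=5 load: inc=2.147929, refl=2.147929·0.846154=1.8175; V=0.852071+2.147929+1.817478=4.8175
k=6 src: inc=1.817478, refl=1.817478·-1.000000=-1.8175; V=3.000000+1.817478+-1.817478=3.0000
k=7 load: inc=-1.817478, refl=-1.817478·0.846154=-1.5379; V=4.817478+-1.817478+-1.537866=1.4621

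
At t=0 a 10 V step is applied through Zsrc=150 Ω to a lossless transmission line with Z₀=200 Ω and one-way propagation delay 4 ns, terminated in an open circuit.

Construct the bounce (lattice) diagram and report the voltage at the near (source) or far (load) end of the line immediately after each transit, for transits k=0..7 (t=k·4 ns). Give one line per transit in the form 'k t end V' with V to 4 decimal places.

Γ_L=1.000000, Γ_S=-0.142857; launch V₁=10·200/350=5.714286
k=0 src: V=5.7143
k=1 load: inc=5.714286, refl=5.714286·1.000000=5.7143; V=0.000000+5.714286+5.714286=11.4286
k=2 src: inc=5.714286, refl=5.714286·-0.142857=-0.8163; V=5.714286+5.714286+-0.816327=10.6122
k=3 load: inc=-0.816327, refl=-0.816327·1.000000=-0.8163; V=11.428571+-0.816327+-0.816327=9.7959
k=4 src: inc=-0.816327, refl=-0.816327·-0.142857=0.1166; V=10.612245+-0.816327+0.116618=9.9125
k=5 load: inc=0.116618, refl=0.116618·1.000000=0.1166; V=9.795918+0.116618+0.116618=10.0292
k=6 src: inc=0.116618, refl=0.116618·-0.142857=-0.0167; V=9.912536+0.116618+-0.016660=10.0125
k=7 load: inc=-0.016660, refl=-0.016660·1.000000=-0.0167; V=10.029155+-0.016660+-0.016660=9.9958

0 0 source 5.7143
1 4 load 11.4286
2 8 source 10.6122
3 12 load 9.7959
4 16 source 9.9125
5 20 load 10.0292
6 24 source 10.0125
7 28 load 9.9958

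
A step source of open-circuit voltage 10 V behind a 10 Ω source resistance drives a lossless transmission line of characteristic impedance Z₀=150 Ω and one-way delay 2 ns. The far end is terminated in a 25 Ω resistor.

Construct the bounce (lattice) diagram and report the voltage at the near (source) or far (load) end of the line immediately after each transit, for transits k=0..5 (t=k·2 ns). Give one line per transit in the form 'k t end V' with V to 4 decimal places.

0 0 source 9.3750
1 2 load 2.6786
2 4 source 8.5379
3 6 load 4.3527
4 8 source 8.0148
5 10 load 5.3990

Γ_L=-0.714286, Γ_S=-0.875000; launch V₁=10·150/160=9.375000
k=0 src: V=9.3750
k=1 load: inc=9.375000, refl=9.375000·-0.714286=-6.6964; V=0.000000+9.375000+-6.696429=2.6786
k=2 src: inc=-6.696429, refl=-6.696429·-0.875000=5.8594; V=9.375000+-6.696429+5.859375=8.5379
k=3 load: inc=5.859375, refl=5.859375·-0.714286=-4.1853; V=2.678571+5.859375+-4.185268=4.3527
k=4 src: inc=-4.185268, refl=-4.185268·-0.875000=3.6621; V=8.537946+-4.185268+3.662109=8.0148
k=5 load: inc=3.662109, refl=3.662109·-0.714286=-2.6158; V=4.352679+3.662109+-2.615792=5.3990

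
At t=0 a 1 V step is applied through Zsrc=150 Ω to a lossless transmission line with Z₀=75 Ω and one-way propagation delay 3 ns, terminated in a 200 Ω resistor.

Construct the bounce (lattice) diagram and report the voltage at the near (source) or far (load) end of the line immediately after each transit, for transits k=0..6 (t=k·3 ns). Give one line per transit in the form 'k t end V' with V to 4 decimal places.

0 0 source 0.3333
1 3 load 0.4848
2 6 source 0.5354
3 9 load 0.5583
4 12 source 0.5660
5 15 load 0.5694
6 18 source 0.5706

Γ_L=0.454545, Γ_S=0.333333; launch V₁=1·75/225=0.333333
k=0 src: V=0.3333
k=1 load: inc=0.333333, refl=0.333333·0.454545=0.1515; V=0.000000+0.333333+0.151515=0.4848
k=2 src: inc=0.151515, refl=0.151515·0.333333=0.0505; V=0.333333+0.151515+0.050505=0.5354
k=3 load: inc=0.050505, refl=0.050505·0.454545=0.0230; V=0.484848+0.050505+0.022957=0.5583
k=4 src: inc=0.022957, refl=0.022957·0.333333=0.0077; V=0.535354+0.022957+0.007652=0.5660
k=5 load: inc=0.007652, refl=0.007652·0.454545=0.0035; V=0.558310+0.007652+0.003478=0.5694
k=6 src: inc=0.003478, refl=0.003478·0.333333=0.0012; V=0.565963+0.003478+0.001159=0.5706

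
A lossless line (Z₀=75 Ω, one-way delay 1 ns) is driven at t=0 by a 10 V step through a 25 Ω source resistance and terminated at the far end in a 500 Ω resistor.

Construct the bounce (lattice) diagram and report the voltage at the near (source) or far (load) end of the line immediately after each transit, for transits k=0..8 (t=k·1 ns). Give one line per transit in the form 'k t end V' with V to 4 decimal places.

Γ_L=0.739130, Γ_S=-0.500000; launch V₁=10·75/100=7.500000
k=0 src: V=7.5000
k=1 load: inc=7.500000, refl=7.500000·0.739130=5.5435; V=0.000000+7.500000+5.543478=13.0435
k=2 src: inc=5.543478, refl=5.543478·-0.500000=-2.7717; V=7.500000+5.543478+-2.771739=10.2717
k=3 load: inc=-2.771739, refl=-2.771739·0.739130=-2.0487; V=13.043478+-2.771739+-2.048677=8.2231
k=4 src: inc=-2.048677, refl=-2.048677·-0.500000=1.0243; V=10.271739+-2.048677+1.024338=9.2474
k=5 load: inc=1.024338, refl=1.024338·0.739130=0.7571; V=8.223062+1.024338+0.757120=10.0045
k=6 src: inc=0.757120, refl=0.757120·-0.500000=-0.3786; V=9.247401+0.757120+-0.378560=9.6260
k=7 load: inc=-0.378560, refl=-0.378560·0.739130=-0.2798; V=10.004520+-0.378560+-0.279805=9.3462
k=8 src: inc=-0.279805, refl=-0.279805·-0.500000=0.1399; V=9.625961+-0.279805+0.139903=9.4861

0 0 source 7.5000
1 1 load 13.0435
2 2 source 10.2717
3 3 load 8.2231
4 4 source 9.2474
5 5 load 10.0045
6 6 source 9.6260
7 7 load 9.3462
8 8 source 9.4861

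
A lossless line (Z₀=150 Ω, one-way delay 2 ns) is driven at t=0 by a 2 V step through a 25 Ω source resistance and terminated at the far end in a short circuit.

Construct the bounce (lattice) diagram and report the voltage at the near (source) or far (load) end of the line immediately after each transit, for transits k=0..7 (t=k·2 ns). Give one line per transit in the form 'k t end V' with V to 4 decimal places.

Γ_L=-1.000000, Γ_S=-0.714286; launch V₁=2·150/175=1.714286
k=0 src: V=1.7143
k=1 load: inc=1.714286, refl=1.714286·-1.000000=-1.7143; V=0.000000+1.714286+-1.714286=0.0000
k=2 src: inc=-1.714286, refl=-1.714286·-0.714286=1.2245; V=1.714286+-1.714286+1.224490=1.2245
k=3 load: inc=1.224490, refl=1.224490·-1.000000=-1.2245; V=0.000000+1.224490+-1.224490=0.0000
k=4 src: inc=-1.224490, refl=-1.224490·-0.714286=0.8746; V=1.224490+-1.224490+0.874636=0.8746
k=5 load: inc=0.874636, refl=0.874636·-1.000000=-0.8746; V=0.000000+0.874636+-0.874636=0.0000
k=6 src: inc=-0.874636, refl=-0.874636·-0.714286=0.6247; V=0.874636+-0.874636+0.624740=0.6247
k=7 load: inc=0.624740, refl=0.624740·-1.000000=-0.6247; V=0.000000+0.624740+-0.624740=0.0000

0 0 source 1.7143
1 2 load 0.0000
2 4 source 1.2245
3 6 load 0.0000
4 8 source 0.8746
5 10 load 0.0000
6 12 source 0.6247
7 14 load 0.0000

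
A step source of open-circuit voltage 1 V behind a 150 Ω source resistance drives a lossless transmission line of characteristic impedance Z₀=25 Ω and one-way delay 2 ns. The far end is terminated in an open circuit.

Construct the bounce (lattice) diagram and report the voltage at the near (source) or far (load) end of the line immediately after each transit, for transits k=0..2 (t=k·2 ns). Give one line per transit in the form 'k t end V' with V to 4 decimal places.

0 0 source 0.1429
1 2 load 0.2857
2 4 source 0.3878

Γ_L=1.000000, Γ_S=0.714286; launch V₁=1·25/175=0.142857
k=0 src: V=0.1429
k=1 load: inc=0.142857, refl=0.142857·1.000000=0.1429; V=0.000000+0.142857+0.142857=0.2857
k=2 src: inc=0.142857, refl=0.142857·0.714286=0.1020; V=0.142857+0.142857+0.102041=0.3878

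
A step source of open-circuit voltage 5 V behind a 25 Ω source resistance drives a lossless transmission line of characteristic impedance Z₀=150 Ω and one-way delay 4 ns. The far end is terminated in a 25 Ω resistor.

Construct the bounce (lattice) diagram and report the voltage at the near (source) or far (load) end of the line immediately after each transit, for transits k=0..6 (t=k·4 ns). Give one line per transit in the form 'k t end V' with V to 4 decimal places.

Γ_L=-0.714286, Γ_S=-0.714286; launch V₁=5·150/175=4.285714
k=0 src: V=4.2857
k=1 load: inc=4.285714, refl=4.285714·-0.714286=-3.0612; V=0.000000+4.285714+-3.061224=1.2245
k=2 src: inc=-3.061224, refl=-3.061224·-0.714286=2.1866; V=4.285714+-3.061224+2.186589=3.4111
k=3 load: inc=2.186589, refl=2.186589·-0.714286=-1.5618; V=1.224490+2.186589+-1.561849=1.8492
k=4 src: inc=-1.561849, refl=-1.561849·-0.714286=1.1156; V=3.411079+-1.561849+1.115607=2.9648
k=5 load: inc=1.115607, refl=1.115607·-0.714286=-0.7969; V=1.849229+1.115607+-0.796862=2.1680
k=6 src: inc=-0.796862, refl=-0.796862·-0.714286=0.5692; V=2.964836+-0.796862+0.569187=2.7372

0 0 source 4.2857
1 4 load 1.2245
2 8 source 3.4111
3 12 load 1.8492
4 16 source 2.9648
5 20 load 2.1680
6 24 source 2.7372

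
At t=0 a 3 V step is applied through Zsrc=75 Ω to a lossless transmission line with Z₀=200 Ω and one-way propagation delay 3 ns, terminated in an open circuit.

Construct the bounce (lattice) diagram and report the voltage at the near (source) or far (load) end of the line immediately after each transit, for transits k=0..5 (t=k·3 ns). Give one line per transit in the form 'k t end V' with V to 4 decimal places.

Γ_L=1.000000, Γ_S=-0.454545; launch V₁=3·200/275=2.181818
k=0 src: V=2.1818
k=1 load: inc=2.181818, refl=2.181818·1.000000=2.1818; V=0.000000+2.181818+2.181818=4.3636
k=2 src: inc=2.181818, refl=2.181818·-0.454545=-0.9917; V=2.181818+2.181818+-0.991736=3.3719
k=3 load: inc=-0.991736, refl=-0.991736·1.000000=-0.9917; V=4.363636+-0.991736+-0.991736=2.3802
k=4 src: inc=-0.991736, refl=-0.991736·-0.454545=0.4508; V=3.371901+-0.991736+0.450789=2.8310
k=5 load: inc=0.450789, refl=0.450789·1.000000=0.4508; V=2.380165+0.450789+0.450789=3.2817

0 0 source 2.1818
1 3 load 4.3636
2 6 source 3.3719
3 9 load 2.3802
4 12 source 2.8310
5 15 load 3.2817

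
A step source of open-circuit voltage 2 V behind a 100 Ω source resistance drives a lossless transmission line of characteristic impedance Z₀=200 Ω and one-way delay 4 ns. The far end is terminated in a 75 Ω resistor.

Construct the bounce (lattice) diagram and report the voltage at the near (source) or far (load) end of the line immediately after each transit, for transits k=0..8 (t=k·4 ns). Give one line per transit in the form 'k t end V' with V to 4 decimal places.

0 0 source 1.3333
1 4 load 0.7273
2 8 source 0.9293
3 12 load 0.8375
4 16 source 0.8681
5 20 load 0.8542
6 24 source 0.8588
7 28 load 0.8567
8 32 source 0.8574

Γ_L=-0.454545, Γ_S=-0.333333; launch V₁=2·200/300=1.333333
k=0 src: V=1.3333
k=1 load: inc=1.333333, refl=1.333333·-0.454545=-0.6061; V=0.000000+1.333333+-0.606061=0.7273
k=2 src: inc=-0.606061, refl=-0.606061·-0.333333=0.2020; V=1.333333+-0.606061+0.202020=0.9293
k=3 load: inc=0.202020, refl=0.202020·-0.454545=-0.0918; V=0.727273+0.202020+-0.091827=0.8375
k=4 src: inc=-0.091827, refl=-0.091827·-0.333333=0.0306; V=0.929293+-0.091827+0.030609=0.8681
k=5 load: inc=0.030609, refl=0.030609·-0.454545=-0.0139; V=0.837466+0.030609+-0.013913=0.8542
k=6 src: inc=-0.013913, refl=-0.013913·-0.333333=0.0046; V=0.868075+-0.013913+0.004638=0.8588
k=7 load: inc=0.004638, refl=0.004638·-0.454545=-0.0021; V=0.854161+0.004638+-0.002108=0.8567
k=8 src: inc=-0.002108, refl=-0.002108·-0.333333=0.0007; V=0.858799+-0.002108+0.000703=0.8574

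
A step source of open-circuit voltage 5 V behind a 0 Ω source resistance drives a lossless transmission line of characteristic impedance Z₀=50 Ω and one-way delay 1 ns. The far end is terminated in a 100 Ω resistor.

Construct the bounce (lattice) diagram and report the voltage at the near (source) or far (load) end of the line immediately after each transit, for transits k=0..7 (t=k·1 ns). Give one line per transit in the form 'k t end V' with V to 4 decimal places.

0 0 source 5.0000
1 1 load 6.6667
2 2 source 5.0000
3 3 load 4.4444
4 4 source 5.0000
5 5 load 5.1852
6 6 source 5.0000
7 7 load 4.9383

Γ_L=0.333333, Γ_S=-1.000000; launch V₁=5·50/50=5.000000
k=0 src: V=5.0000
k=1 load: inc=5.000000, refl=5.000000·0.333333=1.6667; V=0.000000+5.000000+1.666667=6.6667
k=2 src: inc=1.666667, refl=1.666667·-1.000000=-1.6667; V=5.000000+1.666667+-1.666667=5.0000
k=3 load: inc=-1.666667, refl=-1.666667·0.333333=-0.5556; V=6.666667+-1.666667+-0.555556=4.4444
k=4 src: inc=-0.555556, refl=-0.555556·-1.000000=0.5556; V=5.000000+-0.555556+0.555556=5.0000
k=5 load: inc=0.555556, refl=0.555556·0.333333=0.1852; V=4.444444+0.555556+0.185185=5.1852
k=6 src: inc=0.185185, refl=0.185185·-1.000000=-0.1852; V=5.000000+0.185185+-0.185185=5.0000
k=7 load: inc=-0.185185, refl=-0.185185·0.333333=-0.0617; V=5.185185+-0.185185+-0.061728=4.9383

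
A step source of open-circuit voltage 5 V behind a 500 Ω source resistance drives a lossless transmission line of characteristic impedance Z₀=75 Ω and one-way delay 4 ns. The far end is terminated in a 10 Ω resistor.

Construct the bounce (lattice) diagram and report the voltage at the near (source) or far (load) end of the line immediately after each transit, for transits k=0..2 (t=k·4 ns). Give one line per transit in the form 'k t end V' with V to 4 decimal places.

0 0 source 0.6522
1 4 load 0.1535
2 8 source -0.2152

Γ_L=-0.764706, Γ_S=0.739130; launch V₁=5·75/575=0.652174
k=0 src: V=0.6522
k=1 load: inc=0.652174, refl=0.652174·-0.764706=-0.4987; V=0.000000+0.652174+-0.498721=0.1535
k=2 src: inc=-0.498721, refl=-0.498721·0.739130=-0.3686; V=0.652174+-0.498721+-0.368620=-0.2152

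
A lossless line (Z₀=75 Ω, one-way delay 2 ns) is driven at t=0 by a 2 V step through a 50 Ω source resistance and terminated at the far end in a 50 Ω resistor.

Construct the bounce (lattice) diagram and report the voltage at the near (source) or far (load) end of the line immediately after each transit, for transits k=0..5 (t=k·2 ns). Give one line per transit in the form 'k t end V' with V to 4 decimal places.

0 0 source 1.2000
1 2 load 0.9600
2 4 source 1.0080
3 6 load 0.9984
4 8 source 1.0003
5 10 load 0.9999

Γ_L=-0.200000, Γ_S=-0.200000; launch V₁=2·75/125=1.200000
k=0 src: V=1.2000
k=1 load: inc=1.200000, refl=1.200000·-0.200000=-0.2400; V=0.000000+1.200000+-0.240000=0.9600
k=2 src: inc=-0.240000, refl=-0.240000·-0.200000=0.0480; V=1.200000+-0.240000+0.048000=1.0080
k=3 load: inc=0.048000, refl=0.048000·-0.200000=-0.0096; V=0.960000+0.048000+-0.009600=0.9984
k=4 src: inc=-0.009600, refl=-0.009600·-0.200000=0.0019; V=1.008000+-0.009600+0.001920=1.0003
k=5 load: inc=0.001920, refl=0.001920·-0.200000=-0.0004; V=0.998400+0.001920+-0.000384=0.9999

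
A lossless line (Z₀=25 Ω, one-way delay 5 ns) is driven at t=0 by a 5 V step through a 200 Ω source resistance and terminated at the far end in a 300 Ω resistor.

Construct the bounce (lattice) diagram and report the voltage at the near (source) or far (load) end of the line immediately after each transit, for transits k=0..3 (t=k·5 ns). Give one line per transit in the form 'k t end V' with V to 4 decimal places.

0 0 source 0.5556
1 5 load 1.0256
2 10 source 1.3913
3 15 load 1.7006

Γ_L=0.846154, Γ_S=0.777778; launch V₁=5·25/225=0.555556
k=0 src: V=0.5556
k=1 load: inc=0.555556, refl=0.555556·0.846154=0.4701; V=0.000000+0.555556+0.470085=1.0256
k=2 src: inc=0.470085, refl=0.470085·0.777778=0.3656; V=0.555556+0.470085+0.365622=1.3913
k=3 load: inc=0.365622, refl=0.365622·0.846154=0.3094; V=1.025641+0.365622+0.309372=1.7006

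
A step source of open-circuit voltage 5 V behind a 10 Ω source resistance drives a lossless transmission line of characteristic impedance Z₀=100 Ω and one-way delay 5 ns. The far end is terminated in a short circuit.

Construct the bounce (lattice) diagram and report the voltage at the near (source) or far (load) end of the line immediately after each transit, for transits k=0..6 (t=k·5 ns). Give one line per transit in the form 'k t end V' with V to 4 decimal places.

Γ_L=-1.000000, Γ_S=-0.818182; launch V₁=5·100/110=4.545455
k=0 src: V=4.5455
k=1 load: inc=4.545455, refl=4.545455·-1.000000=-4.5455; V=0.000000+4.545455+-4.545455=0.0000
k=2 src: inc=-4.545455, refl=-4.545455·-0.818182=3.7190; V=4.545455+-4.545455+3.719008=3.7190
k=3 load: inc=3.719008, refl=3.719008·-1.000000=-3.7190; V=0.000000+3.719008+-3.719008=0.0000
k=4 src: inc=-3.719008, refl=-3.719008·-0.818182=3.0428; V=3.719008+-3.719008+3.042825=3.0428
k=5 load: inc=3.042825, refl=3.042825·-1.000000=-3.0428; V=0.000000+3.042825+-3.042825=0.0000
k=6 src: inc=-3.042825, refl=-3.042825·-0.818182=2.4896; V=3.042825+-3.042825+2.489584=2.4896

0 0 source 4.5455
1 5 load 0.0000
2 10 source 3.7190
3 15 load 0.0000
4 20 source 3.0428
5 25 load 0.0000
6 30 source 2.4896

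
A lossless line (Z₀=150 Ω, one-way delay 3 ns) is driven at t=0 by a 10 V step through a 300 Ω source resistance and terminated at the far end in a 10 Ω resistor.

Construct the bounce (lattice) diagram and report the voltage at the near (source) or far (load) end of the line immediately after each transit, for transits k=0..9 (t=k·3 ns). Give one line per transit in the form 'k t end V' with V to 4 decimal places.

Γ_L=-0.875000, Γ_S=0.333333; launch V₁=10·150/450=3.333333
k=0 src: V=3.3333
k=1 load: inc=3.333333, refl=3.333333·-0.875000=-2.9167; V=0.000000+3.333333+-2.916667=0.4167
k=2 src: inc=-2.916667, refl=-2.916667·0.333333=-0.9722; V=3.333333+-2.916667+-0.972222=-0.5556
k=3 load: inc=-0.972222, refl=-0.972222·-0.875000=0.8507; V=0.416667+-0.972222+0.850694=0.2951
k=4 src: inc=0.850694, refl=0.850694·0.333333=0.2836; V=-0.555556+0.850694+0.283565=0.5787
k=5 load: inc=0.283565, refl=0.283565·-0.875000=-0.2481; V=0.295139+0.283565+-0.248119=0.3306
k=6 src: inc=-0.248119, refl=-0.248119·0.333333=-0.0827; V=0.578704+-0.248119+-0.082706=0.2479
k=7 load: inc=-0.082706, refl=-0.082706·-0.875000=0.0724; V=0.330584+-0.082706+0.072368=0.3202
k=8 src: inc=0.072368, refl=0.072368·0.333333=0.0241; V=0.247878+0.072368+0.024123=0.3444
k=9 load: inc=0.024123, refl=0.024123·-0.875000=-0.0211; V=0.320246+0.024123+-0.021107=0.3233

0 0 source 3.3333
1 3 load 0.4167
2 6 source -0.5556
3 9 load 0.2951
4 12 source 0.5787
5 15 load 0.3306
6 18 source 0.2479
7 21 load 0.3202
8 24 source 0.3444
9 27 load 0.3233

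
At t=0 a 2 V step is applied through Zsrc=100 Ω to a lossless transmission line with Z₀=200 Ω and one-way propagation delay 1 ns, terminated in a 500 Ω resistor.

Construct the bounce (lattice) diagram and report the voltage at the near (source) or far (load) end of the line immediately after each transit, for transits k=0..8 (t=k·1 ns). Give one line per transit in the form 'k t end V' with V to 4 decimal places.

0 0 source 1.3333
1 1 load 1.9048
2 2 source 1.7143
3 3 load 1.6327
4 4 source 1.6599
5 5 load 1.6715
6 6 source 1.6676
7 7 load 1.6660
8 8 source 1.6665

Γ_L=0.428571, Γ_S=-0.333333; launch V₁=2·200/300=1.333333
k=0 src: V=1.3333
k=1 load: inc=1.333333, refl=1.333333·0.428571=0.5714; V=0.000000+1.333333+0.571429=1.9048
k=2 src: inc=0.571429, refl=0.571429·-0.333333=-0.1905; V=1.333333+0.571429+-0.190476=1.7143
k=3 load: inc=-0.190476, refl=-0.190476·0.428571=-0.0816; V=1.904762+-0.190476+-0.081633=1.6327
k=4 src: inc=-0.081633, refl=-0.081633·-0.333333=0.0272; V=1.714286+-0.081633+0.027211=1.6599
k=5 load: inc=0.027211, refl=0.027211·0.428571=0.0117; V=1.632653+0.027211+0.011662=1.6715
k=6 src: inc=0.011662, refl=0.011662·-0.333333=-0.0039; V=1.659864+0.011662+-0.003887=1.6676
k=7 load: inc=-0.003887, refl=-0.003887·0.428571=-0.0017; V=1.671526+-0.003887+-0.001666=1.6660
k=8 src: inc=-0.001666, refl=-0.001666·-0.333333=0.0006; V=1.667638+-0.001666+0.000555=1.6665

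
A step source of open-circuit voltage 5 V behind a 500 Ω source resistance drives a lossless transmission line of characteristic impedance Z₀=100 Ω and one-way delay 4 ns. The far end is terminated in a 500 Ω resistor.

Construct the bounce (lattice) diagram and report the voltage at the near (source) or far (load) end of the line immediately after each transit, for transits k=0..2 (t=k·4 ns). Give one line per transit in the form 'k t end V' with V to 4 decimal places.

Γ_L=0.666667, Γ_S=0.666667; launch V₁=5·100/600=0.833333
k=0 src: V=0.8333
k=1 load: inc=0.833333, refl=0.833333·0.666667=0.5556; V=0.000000+0.833333+0.555556=1.3889
k=2 src: inc=0.555556, refl=0.555556·0.666667=0.3704; V=0.833333+0.555556+0.370370=1.7593

0 0 source 0.8333
1 4 load 1.3889
2 8 source 1.7593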